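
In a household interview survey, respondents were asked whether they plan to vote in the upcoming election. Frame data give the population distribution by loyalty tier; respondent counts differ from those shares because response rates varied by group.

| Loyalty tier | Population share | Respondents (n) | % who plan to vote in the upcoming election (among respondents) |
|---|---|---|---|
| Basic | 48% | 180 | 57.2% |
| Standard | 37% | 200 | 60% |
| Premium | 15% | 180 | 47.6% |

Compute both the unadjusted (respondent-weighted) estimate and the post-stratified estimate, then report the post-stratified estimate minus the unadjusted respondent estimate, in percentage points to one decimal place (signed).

Naive respondent-only estimate (weights = respondent counts):
  (180/560)×57.2 + (200/560)×60 + (180/560)×47.6 = 55.1143%
Reweighting by population loyalty tier shares:
  0.48×57.2 + 0.37×60 + 0.15×47.6 = 56.796%
Difference = 56.796 − 55.1143 = 1.6817 pp.

+1.7 percentage points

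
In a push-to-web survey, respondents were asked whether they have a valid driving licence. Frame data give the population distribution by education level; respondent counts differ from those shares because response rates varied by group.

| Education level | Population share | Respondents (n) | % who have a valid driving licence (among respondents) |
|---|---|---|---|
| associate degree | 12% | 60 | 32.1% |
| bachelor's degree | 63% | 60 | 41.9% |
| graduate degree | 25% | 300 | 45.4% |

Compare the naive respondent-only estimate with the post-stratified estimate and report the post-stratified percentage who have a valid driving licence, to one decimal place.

41.6%

Without adjustment, the pooled respondent share is:
  (60/420)×32.1 + (60/420)×41.9 + (300/420)×45.4 = 43%
Post-stratified estimate weights by population shares:
  0.12×32.1 + 0.63×41.9 + 0.25×45.4 = 41.599%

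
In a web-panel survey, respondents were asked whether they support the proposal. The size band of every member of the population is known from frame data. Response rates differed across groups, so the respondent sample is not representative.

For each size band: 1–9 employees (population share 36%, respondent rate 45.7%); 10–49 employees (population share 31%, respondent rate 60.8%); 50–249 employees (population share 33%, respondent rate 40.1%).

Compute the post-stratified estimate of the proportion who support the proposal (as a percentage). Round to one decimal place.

Each cell contributes population-share × respondent value:
  1–9 employees: 0.36 × 45.7 = 16.452
  10–49 employees: 0.31 × 60.8 = 18.848
  50–249 employees: 0.33 × 40.1 = 13.233
Post-stratified estimate = 48.533 → 48.5%.

48.5%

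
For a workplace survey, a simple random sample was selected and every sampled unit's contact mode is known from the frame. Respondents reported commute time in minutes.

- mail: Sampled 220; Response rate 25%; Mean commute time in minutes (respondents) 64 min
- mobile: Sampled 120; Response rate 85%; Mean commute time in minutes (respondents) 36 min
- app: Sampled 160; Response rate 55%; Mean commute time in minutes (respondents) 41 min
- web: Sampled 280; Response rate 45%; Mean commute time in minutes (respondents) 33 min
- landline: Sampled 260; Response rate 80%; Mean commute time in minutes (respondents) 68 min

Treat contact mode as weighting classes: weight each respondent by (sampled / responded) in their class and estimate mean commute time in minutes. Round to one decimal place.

49.9

With weight = n_sampled/n_responded per class, the weighted class total is n_sampled:
  mail: 220 × 64 = 14,080
  mobile: 120 × 36 = 4320
  app: 160 × 41 = 6560
  web: 280 × 33 = 9240
  landline: 260 × 68 = 17,680
Adjusted estimate = 51,880 / 1,040 = 49.8846 → 49.9.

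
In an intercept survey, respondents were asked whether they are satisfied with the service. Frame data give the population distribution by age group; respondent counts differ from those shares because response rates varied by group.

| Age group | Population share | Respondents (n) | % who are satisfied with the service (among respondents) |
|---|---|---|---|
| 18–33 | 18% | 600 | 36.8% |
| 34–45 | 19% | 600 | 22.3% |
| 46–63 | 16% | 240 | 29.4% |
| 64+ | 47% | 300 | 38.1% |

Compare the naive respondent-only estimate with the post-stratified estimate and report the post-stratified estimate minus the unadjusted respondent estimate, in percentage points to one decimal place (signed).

+2.5 percentage points

Unadjusted (pooled respondent) estimate weights by respondent counts:
  (600/1740)×36.8 + (600/1740)×22.3 + (240/1740)×29.4 + (300/1740)×38.1 = 31.0034%
Reweighting by population age group shares:
  0.18×36.8 + 0.19×22.3 + 0.16×29.4 + 0.47×38.1 = 33.472%
Difference = 33.472 − 31.0034 = 2.4686 pp.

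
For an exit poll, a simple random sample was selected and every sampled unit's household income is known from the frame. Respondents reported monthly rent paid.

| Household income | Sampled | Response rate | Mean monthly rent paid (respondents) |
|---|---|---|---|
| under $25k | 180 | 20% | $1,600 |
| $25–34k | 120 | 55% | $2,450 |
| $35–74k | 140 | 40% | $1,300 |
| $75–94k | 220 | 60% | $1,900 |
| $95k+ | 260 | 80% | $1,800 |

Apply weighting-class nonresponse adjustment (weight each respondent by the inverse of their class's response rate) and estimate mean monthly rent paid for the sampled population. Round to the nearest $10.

With weight = n_sampled/n_responded per class, the weighted class total is n_sampled:
  under $25k: 180 × 1600 = 288,000
  $25–34k: 120 × 2450 = 294,000
  $35–74k: 140 × 1300 = 182,000
  $75–94k: 220 × 1900 = 418,000
  $95k+: 260 × 1800 = 468,000
Adjusted estimate = 1,650,000 / 920 = 1793.48 → $1,790.

$1,790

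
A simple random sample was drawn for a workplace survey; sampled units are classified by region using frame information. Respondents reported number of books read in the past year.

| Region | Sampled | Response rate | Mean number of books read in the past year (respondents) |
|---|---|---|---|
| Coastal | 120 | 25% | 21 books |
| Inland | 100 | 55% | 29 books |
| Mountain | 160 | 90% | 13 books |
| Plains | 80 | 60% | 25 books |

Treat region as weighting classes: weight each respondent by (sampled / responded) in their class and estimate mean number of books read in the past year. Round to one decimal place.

Inverse-response-rate weighting restores each class to its sampled count, so class totals weight by n_sampled:
  Coastal: 120 × 21 = 2520
  Inland: 100 × 29 = 2900
  Mountain: 160 × 13 = 2080
  Plains: 80 × 25 = 2000
Adjusted estimate = 9500 / 460 = 20.6522 → 20.7.

20.7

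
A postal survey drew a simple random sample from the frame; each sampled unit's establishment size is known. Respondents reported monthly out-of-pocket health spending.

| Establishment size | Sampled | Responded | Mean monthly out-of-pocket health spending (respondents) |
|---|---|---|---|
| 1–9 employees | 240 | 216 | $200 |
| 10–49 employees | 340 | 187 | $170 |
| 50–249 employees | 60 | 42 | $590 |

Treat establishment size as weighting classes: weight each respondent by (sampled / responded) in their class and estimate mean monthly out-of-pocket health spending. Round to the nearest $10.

$220

Class response rates: 1–9 employees 216/240 = 90%, 10–49 employees 187/340 = 55%, 50–249 employees 42/60 = 70%.
With weight = n_sampled/n_responded per class, the weighted class total is n_sampled:
  1–9 employees: 240 × 200 = 48,000
  10–49 employees: 340 × 170 = 57,800
  50–249 employees: 60 × 590 = 35,400
Adjusted estimate = 141,200 / 640 = 220.625 → $220.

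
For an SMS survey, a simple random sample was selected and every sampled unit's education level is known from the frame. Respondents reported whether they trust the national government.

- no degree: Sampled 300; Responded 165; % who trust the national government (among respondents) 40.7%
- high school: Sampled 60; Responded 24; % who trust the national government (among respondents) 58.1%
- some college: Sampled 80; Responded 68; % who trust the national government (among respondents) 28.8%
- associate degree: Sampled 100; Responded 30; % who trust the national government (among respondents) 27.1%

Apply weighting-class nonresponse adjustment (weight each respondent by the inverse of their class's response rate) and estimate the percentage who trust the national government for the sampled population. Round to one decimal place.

38.4%

Response rates by class: no degree 165/300 = 55%, high school 24/60 = 40%, some college 68/80 = 85%, associate degree 30/100 = 30%.
Each respondent's weight = sampled/responded in their class; summing within a class gives n_sampled, so:
  no degree: 300 × 40.7 = 12,210
  high school: 60 × 58.1 = 3486
  some college: 80 × 28.8 = 2304
  associate degree: 100 × 27.1 = 2710
Adjusted estimate = 20,710 / 540 = 38.3519 → 38.4%.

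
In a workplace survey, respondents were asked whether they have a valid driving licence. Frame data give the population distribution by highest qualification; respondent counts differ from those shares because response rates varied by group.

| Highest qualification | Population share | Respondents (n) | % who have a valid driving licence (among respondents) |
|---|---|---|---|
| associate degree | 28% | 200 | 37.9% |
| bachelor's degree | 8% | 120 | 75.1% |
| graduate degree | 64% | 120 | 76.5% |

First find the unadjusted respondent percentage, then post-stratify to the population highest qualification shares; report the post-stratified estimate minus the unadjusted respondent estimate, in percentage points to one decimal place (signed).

+7.0 percentage points

Unadjusted (pooled respondent) estimate weights by respondent counts:
  (200/440)×37.9 + (120/440)×75.1 + (120/440)×76.5 = 58.5727%
Post-stratified estimate weights by population shares:
  0.28×37.9 + 0.08×75.1 + 0.64×76.5 = 65.58%
Difference = 65.58 − 58.5727 = 7.0073 pp.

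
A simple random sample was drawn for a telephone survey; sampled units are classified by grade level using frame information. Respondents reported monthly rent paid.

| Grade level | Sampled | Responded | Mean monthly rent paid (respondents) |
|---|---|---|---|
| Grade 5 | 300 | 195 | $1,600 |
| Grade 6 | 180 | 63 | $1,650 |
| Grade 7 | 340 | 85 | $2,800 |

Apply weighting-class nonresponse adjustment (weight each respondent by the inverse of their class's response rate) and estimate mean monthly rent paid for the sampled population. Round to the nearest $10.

Response rates by class: Grade 5 195/300 = 65%, Grade 6 63/180 = 35%, Grade 7 85/340 = 25%.
Each respondent's weight = sampled/responded in their class; summing within a class gives n_sampled, so:
  Grade 5: 300 × 1600 = 480,000
  Grade 6: 180 × 1650 = 297,000
  Grade 7: 340 × 2800 = 952,000
Adjusted estimate = 1,729,000 / 820 = 2108.54 → $2,110.

$2,110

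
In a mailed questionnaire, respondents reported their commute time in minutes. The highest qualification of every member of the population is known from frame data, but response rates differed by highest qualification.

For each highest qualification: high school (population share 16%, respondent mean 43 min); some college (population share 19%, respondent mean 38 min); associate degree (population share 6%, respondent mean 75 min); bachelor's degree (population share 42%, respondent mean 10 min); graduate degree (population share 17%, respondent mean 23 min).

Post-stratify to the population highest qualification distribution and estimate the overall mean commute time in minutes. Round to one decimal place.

26.7

Post-stratification weights by population share, not respondent share:
  high school: 0.16 × 43 = 6.88
  some college: 0.19 × 38 = 7.22
  associate degree: 0.06 × 75 = 4.5
  bachelor's degree: 0.42 × 10 = 4.2
  graduate degree: 0.17 × 23 = 3.91
Post-stratified estimate = 26.71 → 26.7.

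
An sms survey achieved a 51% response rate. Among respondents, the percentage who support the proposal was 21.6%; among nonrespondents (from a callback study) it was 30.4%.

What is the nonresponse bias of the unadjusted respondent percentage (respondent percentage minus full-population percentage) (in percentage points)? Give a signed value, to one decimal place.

-4.3 percentage points

Nonresponse fraction = 1 − 0.51 = 0.49.
Bias = (nonresponse fraction) × (respondent percentage − nonrespondent percentage)
     = 0.49 × (21.6 − 30.4) = 0.49 × -8.8 = -4.312.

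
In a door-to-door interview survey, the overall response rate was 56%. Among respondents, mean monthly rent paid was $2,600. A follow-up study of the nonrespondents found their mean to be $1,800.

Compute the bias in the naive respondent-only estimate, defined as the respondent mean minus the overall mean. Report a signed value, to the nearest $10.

+$350

Nonresponse fraction = 1 − 0.56 = 0.44.
Bias = (nonresponse fraction) × (respondent mean − nonrespondent mean)
     = 0.44 × (2600 − 1800) = 0.44 × 800 = 352.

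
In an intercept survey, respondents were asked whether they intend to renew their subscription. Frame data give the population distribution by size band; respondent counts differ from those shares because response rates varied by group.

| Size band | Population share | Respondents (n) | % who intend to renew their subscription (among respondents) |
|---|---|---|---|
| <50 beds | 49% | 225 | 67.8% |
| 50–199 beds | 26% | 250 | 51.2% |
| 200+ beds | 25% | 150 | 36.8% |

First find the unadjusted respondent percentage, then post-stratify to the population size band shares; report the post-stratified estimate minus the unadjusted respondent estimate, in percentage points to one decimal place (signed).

+2.0 percentage points

Naive respondent-only estimate (weights = respondent counts):
  (225/625)×67.8 + (250/625)×51.2 + (150/625)×36.8 = 53.72%
Reweighting by population size band shares:
  0.49×67.8 + 0.26×51.2 + 0.25×36.8 = 55.734%
Difference = 55.734 − 53.72 = 2.014 pp.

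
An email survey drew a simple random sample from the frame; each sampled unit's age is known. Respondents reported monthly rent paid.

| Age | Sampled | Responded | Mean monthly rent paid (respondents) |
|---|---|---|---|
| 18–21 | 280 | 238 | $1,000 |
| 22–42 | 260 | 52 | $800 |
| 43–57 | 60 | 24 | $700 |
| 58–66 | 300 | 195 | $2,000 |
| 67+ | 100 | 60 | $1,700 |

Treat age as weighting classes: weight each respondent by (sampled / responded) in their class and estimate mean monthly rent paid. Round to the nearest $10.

Class response rates: 18–21 238/280 = 85%, 22–42 52/260 = 20%, 43–57 24/60 = 40%, 58–66 195/300 = 65%, 67+ 60/100 = 60%.
With weight = n_sampled/n_responded per class, the weighted class total is n_sampled:
  18–21: 280 × 1000 = 280,000
  22–42: 260 × 800 = 208,000
  43–57: 60 × 700 = 42,000
  58–66: 300 × 2000 = 600,000
  67+: 100 × 1700 = 170,000
Adjusted estimate = 1,300,000 / 1,000 = 1300 → $1,300.

$1,300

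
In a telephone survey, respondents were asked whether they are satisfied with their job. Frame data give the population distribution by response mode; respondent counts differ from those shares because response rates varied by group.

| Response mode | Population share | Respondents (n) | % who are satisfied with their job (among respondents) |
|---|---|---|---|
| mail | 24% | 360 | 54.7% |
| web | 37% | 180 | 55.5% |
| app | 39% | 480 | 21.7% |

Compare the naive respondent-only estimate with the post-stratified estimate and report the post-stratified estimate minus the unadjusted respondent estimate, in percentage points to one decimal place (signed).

Unadjusted (pooled respondent) estimate weights by respondent counts:
  (360/1020)×54.7 + (180/1020)×55.5 + (480/1020)×21.7 = 39.3118%
Post-stratifying to population shares instead:
  0.24×54.7 + 0.37×55.5 + 0.39×21.7 = 42.126%
Difference = 42.126 − 39.3118 = 2.8142 pp.

+2.8 percentage points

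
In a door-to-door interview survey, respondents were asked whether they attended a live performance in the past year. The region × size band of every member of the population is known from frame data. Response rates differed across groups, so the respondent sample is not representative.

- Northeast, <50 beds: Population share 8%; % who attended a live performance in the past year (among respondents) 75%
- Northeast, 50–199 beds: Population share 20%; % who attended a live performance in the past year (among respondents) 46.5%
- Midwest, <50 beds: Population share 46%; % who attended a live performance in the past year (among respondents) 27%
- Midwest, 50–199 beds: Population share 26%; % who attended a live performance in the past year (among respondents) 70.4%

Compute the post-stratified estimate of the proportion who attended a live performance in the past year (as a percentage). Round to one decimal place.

46.0%

Reweight to the known region × size band distribution:
  Northeast, <50 beds: 0.08 × 75 = 6
  Northeast, 50–199 beds: 0.2 × 46.5 = 9.3
  Midwest, <50 beds: 0.46 × 27 = 12.42
  Midwest, 50–199 beds: 0.26 × 70.4 = 18.304
Post-stratified estimate = 46.024 → 46.0%.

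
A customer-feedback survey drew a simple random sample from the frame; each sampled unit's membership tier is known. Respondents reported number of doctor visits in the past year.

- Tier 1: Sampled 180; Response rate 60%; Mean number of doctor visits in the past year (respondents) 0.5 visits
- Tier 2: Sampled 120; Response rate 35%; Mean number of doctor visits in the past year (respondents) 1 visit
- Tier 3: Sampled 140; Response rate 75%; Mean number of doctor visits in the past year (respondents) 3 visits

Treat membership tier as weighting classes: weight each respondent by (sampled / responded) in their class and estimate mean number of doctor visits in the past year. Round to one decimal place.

Weighting each respondent by the inverse class response rate inflates each class back to its sampled size, so the class weight is n_sampled:
  Tier 1: 180 × 0.5 = 90
  Tier 2: 120 × 1 = 120
  Tier 3: 140 × 3 = 420
Adjusted estimate = 630 / 440 = 1.43182 → 1.4.

1.4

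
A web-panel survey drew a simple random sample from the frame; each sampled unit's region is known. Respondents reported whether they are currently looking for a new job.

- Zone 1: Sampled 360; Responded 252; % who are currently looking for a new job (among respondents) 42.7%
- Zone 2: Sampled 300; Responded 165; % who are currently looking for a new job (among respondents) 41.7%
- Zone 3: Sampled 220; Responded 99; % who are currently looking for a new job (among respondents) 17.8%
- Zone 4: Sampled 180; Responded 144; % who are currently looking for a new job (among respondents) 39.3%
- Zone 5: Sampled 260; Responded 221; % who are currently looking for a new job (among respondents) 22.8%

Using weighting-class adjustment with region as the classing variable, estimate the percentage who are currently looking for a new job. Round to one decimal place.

Response rates by class: Zone 1 252/360 = 70%, Zone 2 165/300 = 55%, Zone 3 99/220 = 45%, Zone 4 144/180 = 80%, Zone 5 221/260 = 85%.
Inverse-response-rate weighting restores each class to its sampled count, so class totals weight by n_sampled:
  Zone 1: 360 × 42.7 = 15372
  Zone 2: 300 × 41.7 = 12,510
  Zone 3: 220 × 17.8 = 3916
  Zone 4: 180 × 39.3 = 7074
  Zone 5: 260 × 22.8 = 5928
Adjusted estimate = 44,800 / 1,320 = 33.9394 → 33.9%.

33.9%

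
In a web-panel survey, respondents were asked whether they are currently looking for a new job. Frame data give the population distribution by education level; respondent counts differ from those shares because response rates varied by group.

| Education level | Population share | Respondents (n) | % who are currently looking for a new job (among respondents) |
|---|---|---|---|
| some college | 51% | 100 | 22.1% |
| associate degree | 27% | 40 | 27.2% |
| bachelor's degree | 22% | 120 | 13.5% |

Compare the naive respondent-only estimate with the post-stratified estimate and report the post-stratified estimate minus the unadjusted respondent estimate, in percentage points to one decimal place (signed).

Naive respondent-only estimate (weights = respondent counts):
  (100/260)×22.1 + (40/260)×27.2 + (120/260)×13.5 = 18.9154%
Post-stratified estimate weights by population shares:
  0.51×22.1 + 0.27×27.2 + 0.22×13.5 = 21.585%
Difference = 21.585 − 18.9154 = 2.6696 pp.

+2.7 percentage points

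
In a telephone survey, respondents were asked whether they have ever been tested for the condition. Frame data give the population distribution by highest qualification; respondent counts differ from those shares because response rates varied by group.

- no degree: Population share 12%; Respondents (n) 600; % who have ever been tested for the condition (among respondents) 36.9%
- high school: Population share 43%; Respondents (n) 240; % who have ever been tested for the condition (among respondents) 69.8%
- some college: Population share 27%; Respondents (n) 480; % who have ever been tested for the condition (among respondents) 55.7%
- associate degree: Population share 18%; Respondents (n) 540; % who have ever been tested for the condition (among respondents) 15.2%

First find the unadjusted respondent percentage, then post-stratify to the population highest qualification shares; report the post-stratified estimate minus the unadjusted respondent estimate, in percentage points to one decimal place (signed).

+12.5 percentage points

Without adjustment, the pooled respondent share is:
  (600/1860)×36.9 + (240/1860)×69.8 + (480/1860)×55.7 + (540/1860)×15.2 = 39.6968%
Reweighting by population highest qualification shares:
  0.12×36.9 + 0.43×69.8 + 0.27×55.7 + 0.18×15.2 = 52.217%
Difference = 52.217 − 39.6968 = 12.5202 pp.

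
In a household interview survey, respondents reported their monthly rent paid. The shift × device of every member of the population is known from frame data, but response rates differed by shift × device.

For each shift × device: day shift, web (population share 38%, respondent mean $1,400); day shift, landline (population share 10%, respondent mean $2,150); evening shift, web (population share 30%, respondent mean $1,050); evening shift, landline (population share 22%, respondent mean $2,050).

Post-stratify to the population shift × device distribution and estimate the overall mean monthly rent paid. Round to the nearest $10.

$1,510

Reweight to the known shift × device distribution:
  day shift, web: 0.38 × 1400 = 532
  day shift, landline: 0.1 × 2150 = 215
  evening shift, web: 0.3 × 1050 = 315
  evening shift, landline: 0.22 × 2050 = 451
Post-stratified estimate = 1513 → $1,510.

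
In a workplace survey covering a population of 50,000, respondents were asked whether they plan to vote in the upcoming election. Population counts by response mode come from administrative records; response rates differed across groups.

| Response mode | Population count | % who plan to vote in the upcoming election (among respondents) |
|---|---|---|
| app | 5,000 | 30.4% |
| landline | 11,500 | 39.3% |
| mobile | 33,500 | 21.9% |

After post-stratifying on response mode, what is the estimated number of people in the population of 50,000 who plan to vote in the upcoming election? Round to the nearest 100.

Apply each group's respondent rate to its population count:
  app: 5,000 × 30.4% = 1520
  landline: 11,500 × 39.3% = 4519.5
  mobile: 33,500 × 21.9% = 7336.5
Estimated total = 13,376 → 13,400.

13,400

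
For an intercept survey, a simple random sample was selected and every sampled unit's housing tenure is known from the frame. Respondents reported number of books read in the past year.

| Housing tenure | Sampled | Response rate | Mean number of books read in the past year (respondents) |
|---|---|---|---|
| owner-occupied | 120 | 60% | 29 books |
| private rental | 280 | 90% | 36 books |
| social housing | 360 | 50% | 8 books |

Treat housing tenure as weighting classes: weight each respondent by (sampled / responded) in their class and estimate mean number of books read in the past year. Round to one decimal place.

21.6

Weighting each respondent by the inverse class response rate inflates each class back to its sampled size, so the class weight is n_sampled:
  owner-occupied: 120 × 29 = 3480
  private rental: 280 × 36 = 10,080
  social housing: 360 × 8 = 2880
Adjusted estimate = 16,440 / 760 = 21.6316 → 21.6.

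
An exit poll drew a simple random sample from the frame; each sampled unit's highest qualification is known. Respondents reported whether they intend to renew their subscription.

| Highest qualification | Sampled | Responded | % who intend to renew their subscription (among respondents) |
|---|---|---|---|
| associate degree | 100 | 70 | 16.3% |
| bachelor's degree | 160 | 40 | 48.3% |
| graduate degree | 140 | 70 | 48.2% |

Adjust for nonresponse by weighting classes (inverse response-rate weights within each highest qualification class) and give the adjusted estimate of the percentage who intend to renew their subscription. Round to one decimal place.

40.3%

Class response rates: associate degree 70/100 = 70%, bachelor's degree 40/160 = 25%, graduate degree 70/140 = 50%.
Each respondent's weight = sampled/responded in their class; summing within a class gives n_sampled, so:
  associate degree: 100 × 16.3 = 1630
  bachelor's degree: 160 × 48.3 = 7728
  graduate degree: 140 × 48.2 = 6748
Adjusted estimate = 16,106 / 400 = 40.265 → 40.3%.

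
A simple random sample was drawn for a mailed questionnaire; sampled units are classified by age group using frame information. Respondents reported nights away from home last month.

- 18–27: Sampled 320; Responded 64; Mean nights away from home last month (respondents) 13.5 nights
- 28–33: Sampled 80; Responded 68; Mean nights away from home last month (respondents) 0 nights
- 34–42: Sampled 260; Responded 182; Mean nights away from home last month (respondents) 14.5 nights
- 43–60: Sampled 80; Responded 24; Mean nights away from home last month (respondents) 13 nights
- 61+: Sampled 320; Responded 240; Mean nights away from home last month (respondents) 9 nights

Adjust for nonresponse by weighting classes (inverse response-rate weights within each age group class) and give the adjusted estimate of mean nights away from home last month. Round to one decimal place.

Response rates by class: 18–27 64/320 = 20%, 28–33 68/80 = 85%, 34–42 182/260 = 70%, 43–60 24/80 = 30%, 61+ 240/320 = 75%.
Each respondent's weight = sampled/responded in their class; summing within a class gives n_sampled, so:
  18–27: 320 × 13.5 = 4320
  28–33: 80 × 0 = 0
  34–42: 260 × 14.5 = 3770
  43–60: 80 × 13 = 1040
  61+: 320 × 9 = 2880
Adjusted estimate = 12,010 / 1,060 = 11.3302 → 11.3.

11.3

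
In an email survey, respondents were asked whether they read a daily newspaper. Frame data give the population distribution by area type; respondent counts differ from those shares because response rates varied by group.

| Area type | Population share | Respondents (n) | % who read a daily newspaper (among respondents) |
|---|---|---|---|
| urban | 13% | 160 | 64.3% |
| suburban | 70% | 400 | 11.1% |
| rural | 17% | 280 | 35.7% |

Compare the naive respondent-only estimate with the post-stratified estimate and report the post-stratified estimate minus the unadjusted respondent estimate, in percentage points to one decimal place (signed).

Without adjustment, the pooled respondent share is:
  (160/840)×64.3 + (400/840)×11.1 + (280/840)×35.7 = 29.4333%
Reweighting by population area type shares:
  0.13×64.3 + 0.7×11.1 + 0.17×35.7 = 22.198%
Difference = 22.198 − 29.4333 = -7.2353 pp.

-7.2 percentage points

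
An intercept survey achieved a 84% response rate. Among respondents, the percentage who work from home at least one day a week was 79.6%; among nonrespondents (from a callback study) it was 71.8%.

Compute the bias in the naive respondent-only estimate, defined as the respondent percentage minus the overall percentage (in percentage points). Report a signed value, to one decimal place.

Nonresponse fraction = 1 − 0.84 = 0.16.
Bias = (nonresponse fraction) × (respondent percentage − nonrespondent percentage)
     = 0.16 × (79.6 − 71.8) = 0.16 × 7.8 = 1.248.

+1.2 percentage points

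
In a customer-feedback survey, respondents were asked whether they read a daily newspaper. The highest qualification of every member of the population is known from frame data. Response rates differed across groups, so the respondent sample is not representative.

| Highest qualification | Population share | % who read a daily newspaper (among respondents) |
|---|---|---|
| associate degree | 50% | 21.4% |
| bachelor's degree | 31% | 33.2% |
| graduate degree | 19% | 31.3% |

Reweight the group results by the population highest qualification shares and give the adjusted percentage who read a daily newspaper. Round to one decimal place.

Reweight to the known highest qualification distribution:
  associate degree: 0.5 × 21.4 = 10.7
  bachelor's degree: 0.31 × 33.2 = 10.292
  graduate degree: 0.19 × 31.3 = 5.947
Post-stratified estimate = 26.939 → 26.9%.

26.9%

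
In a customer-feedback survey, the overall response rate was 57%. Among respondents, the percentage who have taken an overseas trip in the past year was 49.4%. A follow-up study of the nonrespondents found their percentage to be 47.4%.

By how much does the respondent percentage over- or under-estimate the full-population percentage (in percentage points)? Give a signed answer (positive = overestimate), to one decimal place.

Nonresponse fraction = 1 − 0.57 = 0.43.
Bias = (nonresponse fraction) × (respondent percentage − nonrespondent percentage)
     = 0.43 × (49.4 − 47.4) = 0.43 × 2 = 0.86.

+0.9 percentage points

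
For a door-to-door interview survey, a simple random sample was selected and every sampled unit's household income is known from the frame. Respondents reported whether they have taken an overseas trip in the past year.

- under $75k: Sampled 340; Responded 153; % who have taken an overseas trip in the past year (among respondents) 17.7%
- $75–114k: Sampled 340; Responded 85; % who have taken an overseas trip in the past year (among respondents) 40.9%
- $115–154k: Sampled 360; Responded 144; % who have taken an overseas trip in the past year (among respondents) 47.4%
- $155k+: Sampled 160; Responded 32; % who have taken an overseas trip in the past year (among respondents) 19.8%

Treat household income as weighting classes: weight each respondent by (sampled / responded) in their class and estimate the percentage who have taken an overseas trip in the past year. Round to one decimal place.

Class response rates: under $75k 153/340 = 45%, $75–114k 85/340 = 25%, $115–154k 144/360 = 40%, $155k+ 32/160 = 20%.
Inverse-response-rate weighting restores each class to its sampled count, so class totals weight by n_sampled:
  under $75k: 340 × 17.7 = 6018
  $75–114k: 340 × 40.9 = 13,906
  $115–154k: 360 × 47.4 = 17,064
  $155k+: 160 × 19.8 = 3168
Adjusted estimate = 40,156 / 1,200 = 33.4633 → 33.5%.

33.5%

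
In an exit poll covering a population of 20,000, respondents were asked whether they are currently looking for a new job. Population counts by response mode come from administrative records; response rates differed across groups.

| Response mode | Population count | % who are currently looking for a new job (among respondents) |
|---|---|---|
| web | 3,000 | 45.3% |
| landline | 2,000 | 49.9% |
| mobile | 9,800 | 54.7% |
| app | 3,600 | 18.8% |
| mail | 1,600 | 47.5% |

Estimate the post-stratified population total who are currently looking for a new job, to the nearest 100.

9,200

Each cell contributes its population count × the respondent rate:
  web: 3,000 × 45.3% = 1359
  landline: 2,000 × 49.9% = 998
  mobile: 9,800 × 54.7% = 5360.6
  app: 3,600 × 18.8% = 676.8
  mail: 1,600 × 47.5% = 760
Estimated total = 9154.4 → 9,200.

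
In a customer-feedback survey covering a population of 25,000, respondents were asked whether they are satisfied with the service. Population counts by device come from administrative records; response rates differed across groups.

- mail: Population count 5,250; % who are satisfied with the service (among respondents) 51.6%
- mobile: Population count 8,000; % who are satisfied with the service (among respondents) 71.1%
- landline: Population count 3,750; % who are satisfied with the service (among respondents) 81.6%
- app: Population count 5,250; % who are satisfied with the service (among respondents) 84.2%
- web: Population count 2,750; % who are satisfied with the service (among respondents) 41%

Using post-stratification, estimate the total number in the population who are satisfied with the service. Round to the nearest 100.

Estimated count per cell = population count × respondent percentage:
  mail: 5,250 × 51.6% = 2709
  mobile: 8,000 × 71.1% = 5688
  landline: 3,750 × 81.6% = 3060
  app: 5,250 × 84.2% = 4420.5
  web: 2,750 × 41% = 1127.5
Estimated total = 17,005 → 17,000.

17,000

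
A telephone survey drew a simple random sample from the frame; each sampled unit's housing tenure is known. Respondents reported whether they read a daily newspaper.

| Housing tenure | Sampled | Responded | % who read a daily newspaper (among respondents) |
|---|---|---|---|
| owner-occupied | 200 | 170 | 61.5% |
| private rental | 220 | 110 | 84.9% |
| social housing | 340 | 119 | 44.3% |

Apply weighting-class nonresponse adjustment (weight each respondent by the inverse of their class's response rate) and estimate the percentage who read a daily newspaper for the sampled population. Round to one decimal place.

60.6%

Response rates by class: owner-occupied 170/200 = 85%, private rental 110/220 = 50%, social housing 119/340 = 35%.
Weighting each respondent by the inverse class response rate inflates each class back to its sampled size, so the class weight is n_sampled:
  owner-occupied: 200 × 61.5 = 12,300
  private rental: 220 × 84.9 = 18,678
  social housing: 340 × 44.3 = 15062
Adjusted estimate = 46,040 / 760 = 60.5789 → 60.6%.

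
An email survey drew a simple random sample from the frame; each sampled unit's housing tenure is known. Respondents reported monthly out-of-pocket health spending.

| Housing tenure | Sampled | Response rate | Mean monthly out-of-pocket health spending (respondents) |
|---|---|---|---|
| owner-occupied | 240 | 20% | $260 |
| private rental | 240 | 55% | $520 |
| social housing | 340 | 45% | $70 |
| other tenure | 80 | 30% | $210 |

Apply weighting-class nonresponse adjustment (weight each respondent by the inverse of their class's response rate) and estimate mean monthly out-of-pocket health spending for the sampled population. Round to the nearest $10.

Weighting each respondent by the inverse class response rate inflates each class back to its sampled size, so the class weight is n_sampled:
  owner-occupied: 240 × 260 = 62,400
  private rental: 240 × 520 = 124,800
  social housing: 340 × 70 = 23,800
  other tenure: 80 × 210 = 16,800
Adjusted estimate = 227,800 / 900 = 253.111 → $250.

$250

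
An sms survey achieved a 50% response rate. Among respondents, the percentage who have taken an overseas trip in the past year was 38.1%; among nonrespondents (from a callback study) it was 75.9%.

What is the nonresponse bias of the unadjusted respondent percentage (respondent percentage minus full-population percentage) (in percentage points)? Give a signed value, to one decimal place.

-18.9 percentage points

Nonresponse fraction = 1 − 0.5 = 0.5.
Bias = (nonresponse fraction) × (respondent percentage − nonrespondent percentage)
     = 0.5 × (38.1 − 75.9) = 0.5 × -37.8 = -18.9.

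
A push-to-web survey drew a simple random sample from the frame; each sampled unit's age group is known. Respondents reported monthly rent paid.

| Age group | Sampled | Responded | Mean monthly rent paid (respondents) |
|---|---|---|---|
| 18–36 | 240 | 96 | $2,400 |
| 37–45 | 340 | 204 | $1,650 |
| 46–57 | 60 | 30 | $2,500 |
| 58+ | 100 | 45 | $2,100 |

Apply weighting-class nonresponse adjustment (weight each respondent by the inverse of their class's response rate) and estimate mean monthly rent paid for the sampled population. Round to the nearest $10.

$2,020

Class response rates: 18–36 96/240 = 40%, 37–45 204/340 = 60%, 46–57 30/60 = 50%, 58+ 45/100 = 45%.
Weighting each respondent by the inverse class response rate inflates each class back to its sampled size, so the class weight is n_sampled:
  18–36: 240 × 2400 = 576,000
  37–45: 340 × 1650 = 561,000
  46–57: 60 × 2500 = 150,000
  58+: 100 × 2100 = 210,000
Adjusted estimate = 1,497,000 / 740 = 2022.97 → $2,020.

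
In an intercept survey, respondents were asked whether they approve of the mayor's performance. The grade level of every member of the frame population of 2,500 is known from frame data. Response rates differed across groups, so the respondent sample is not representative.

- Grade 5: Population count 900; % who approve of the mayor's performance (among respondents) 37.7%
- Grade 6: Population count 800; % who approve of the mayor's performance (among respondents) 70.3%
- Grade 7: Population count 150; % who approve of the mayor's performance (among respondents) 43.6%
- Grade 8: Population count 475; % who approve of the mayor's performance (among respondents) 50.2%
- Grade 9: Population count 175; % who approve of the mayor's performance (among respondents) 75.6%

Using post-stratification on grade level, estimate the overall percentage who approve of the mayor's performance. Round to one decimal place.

53.5%

Post-stratification weights by population share, not respondent share:
  Grade 5: (900/2,500) × 37.7 = 13.572
  Grade 6: (800/2,500) × 70.3 = 22.496
  Grade 7: (150/2,500) × 43.6 = 2.616
  Grade 8: (475/2,500) × 50.2 = 9.538
  Grade 9: (175/2,500) × 75.6 = 5.292
Post-stratified estimate = 53.514 → 53.5%.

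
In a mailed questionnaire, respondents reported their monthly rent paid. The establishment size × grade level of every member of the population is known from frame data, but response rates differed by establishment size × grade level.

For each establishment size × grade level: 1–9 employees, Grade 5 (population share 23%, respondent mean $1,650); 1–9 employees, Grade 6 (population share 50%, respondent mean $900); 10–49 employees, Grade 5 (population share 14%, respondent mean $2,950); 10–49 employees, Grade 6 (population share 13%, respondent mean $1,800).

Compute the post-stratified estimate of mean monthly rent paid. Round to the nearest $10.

Post-stratification weights by population share, not respondent share:
  1–9 employees, Grade 5: 0.23 × 1650 = 379.5
  1–9 employees, Grade 6: 0.5 × 900 = 450
  10–49 employees, Grade 5: 0.14 × 2950 = 413
  10–49 employees, Grade 6: 0.13 × 1800 = 234
Post-stratified estimate = 1476.5 → $1,480.

$1,480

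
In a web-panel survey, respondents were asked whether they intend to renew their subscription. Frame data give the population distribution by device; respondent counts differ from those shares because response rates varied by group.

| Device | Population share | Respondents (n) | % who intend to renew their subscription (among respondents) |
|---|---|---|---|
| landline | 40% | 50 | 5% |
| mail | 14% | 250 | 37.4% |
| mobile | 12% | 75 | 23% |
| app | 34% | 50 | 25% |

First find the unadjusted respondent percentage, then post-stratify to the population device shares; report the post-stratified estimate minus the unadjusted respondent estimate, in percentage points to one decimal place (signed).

Naive respondent-only estimate (weights = respondent counts):
  (50/425)×5 + (250/425)×37.4 + (75/425)×23 + (50/425)×25 = 29.5882%
Post-stratified estimate weights by population shares:
  0.4×5 + 0.14×37.4 + 0.12×23 + 0.34×25 = 18.496%
Difference = 18.496 − 29.5882 = -11.0922 pp.

-11.1 percentage points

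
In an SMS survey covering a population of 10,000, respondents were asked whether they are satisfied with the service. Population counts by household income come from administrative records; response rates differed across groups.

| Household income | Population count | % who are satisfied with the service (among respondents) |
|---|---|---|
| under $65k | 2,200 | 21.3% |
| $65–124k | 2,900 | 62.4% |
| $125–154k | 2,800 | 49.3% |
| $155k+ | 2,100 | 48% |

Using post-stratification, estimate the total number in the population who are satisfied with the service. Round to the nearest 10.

Each cell contributes its population count × the respondent rate:
  under $65k: 2,200 × 21.3% = 468.6
  $65–124k: 2,900 × 62.4% = 1809.6
  $125–154k: 2,800 × 49.3% = 1380.4
  $155k+: 2,100 × 48% = 1008
Estimated total = 4666.6 → 4,670.

4,670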